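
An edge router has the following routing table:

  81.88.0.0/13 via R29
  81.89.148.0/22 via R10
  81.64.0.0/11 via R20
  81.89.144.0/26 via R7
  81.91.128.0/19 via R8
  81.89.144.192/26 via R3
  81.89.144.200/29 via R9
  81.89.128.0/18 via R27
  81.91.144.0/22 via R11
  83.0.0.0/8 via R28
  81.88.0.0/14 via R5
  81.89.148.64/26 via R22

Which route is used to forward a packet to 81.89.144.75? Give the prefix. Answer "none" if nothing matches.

Entries matching 81.89.144.75:
  81.64.0.0/11 (81.64.0.0 - 81.95.255.255)
  81.88.0.0/13 (81.88.0.0 - 81.95.255.255)
  81.88.0.0/14 (81.88.0.0 - 81.91.255.255)
  81.89.128.0/18 (81.89.128.0 - 81.89.191.255)
Most specific is 81.89.128.0/18.

81.89.128.0/18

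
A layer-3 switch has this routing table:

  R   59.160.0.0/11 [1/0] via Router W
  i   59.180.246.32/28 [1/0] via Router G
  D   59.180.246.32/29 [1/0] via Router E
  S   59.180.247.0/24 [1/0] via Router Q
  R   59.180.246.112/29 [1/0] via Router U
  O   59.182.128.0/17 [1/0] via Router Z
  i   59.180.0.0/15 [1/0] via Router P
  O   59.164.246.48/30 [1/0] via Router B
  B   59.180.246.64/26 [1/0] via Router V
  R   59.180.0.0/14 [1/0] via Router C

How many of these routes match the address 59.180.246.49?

Prefixes containing 59.180.246.49:
  59.160.0.0/11 (59.160.0.0 - 59.191.255.255)
  59.180.0.0/14 (59.180.0.0 - 59.183.255.255)
  59.180.0.0/15 (59.180.0.0 - 59.181.255.255)
Total matching entries: 3.

3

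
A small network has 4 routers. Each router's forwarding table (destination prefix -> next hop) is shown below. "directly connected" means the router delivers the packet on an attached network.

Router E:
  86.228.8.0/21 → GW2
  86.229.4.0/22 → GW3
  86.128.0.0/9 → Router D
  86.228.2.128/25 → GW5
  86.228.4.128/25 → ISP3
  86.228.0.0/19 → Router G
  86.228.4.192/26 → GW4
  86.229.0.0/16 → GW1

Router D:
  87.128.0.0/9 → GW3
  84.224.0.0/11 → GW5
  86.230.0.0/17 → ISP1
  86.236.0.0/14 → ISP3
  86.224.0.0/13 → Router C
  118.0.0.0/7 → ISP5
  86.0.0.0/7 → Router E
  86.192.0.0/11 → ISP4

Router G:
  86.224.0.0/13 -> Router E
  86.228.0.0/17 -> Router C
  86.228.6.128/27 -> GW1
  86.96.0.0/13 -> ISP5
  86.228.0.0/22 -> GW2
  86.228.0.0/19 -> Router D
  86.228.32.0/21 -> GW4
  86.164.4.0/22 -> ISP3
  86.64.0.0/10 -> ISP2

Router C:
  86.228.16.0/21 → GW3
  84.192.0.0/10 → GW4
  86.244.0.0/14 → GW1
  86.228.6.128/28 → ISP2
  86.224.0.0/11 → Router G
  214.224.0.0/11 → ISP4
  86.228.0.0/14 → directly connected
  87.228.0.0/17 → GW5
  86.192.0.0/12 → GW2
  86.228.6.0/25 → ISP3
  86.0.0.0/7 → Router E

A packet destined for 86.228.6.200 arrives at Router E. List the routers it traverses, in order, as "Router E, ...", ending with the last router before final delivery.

Router E, Router G, Router D, Router C

At Router E: longest match for 86.228.6.200 is 86.228.0.0/19 -> Router G
At Router G: longest match for 86.228.6.200 is 86.228.0.0/19 -> Router D
At Router D: longest match for 86.228.6.200 is 86.224.0.0/13 -> Router C
At Router C: longest match for 86.228.6.200 is 86.228.0.0/14 -> directly connected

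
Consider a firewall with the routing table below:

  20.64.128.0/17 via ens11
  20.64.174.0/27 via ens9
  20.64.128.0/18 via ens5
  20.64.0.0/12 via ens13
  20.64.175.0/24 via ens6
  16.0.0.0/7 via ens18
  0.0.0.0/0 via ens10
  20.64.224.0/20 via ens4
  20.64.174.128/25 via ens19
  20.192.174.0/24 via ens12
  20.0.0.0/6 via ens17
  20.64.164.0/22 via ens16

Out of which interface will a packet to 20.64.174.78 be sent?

ens5

Routes whose prefix contains 20.64.174.78:
  0.0.0.0/0 (default, matches everything) -> ens10
  20.0.0.0/6 (20.0.0.0 - 23.255.255.255) -> ens17
  20.64.0.0/12 (20.64.0.0 - 20.79.255.255) -> ens13
  20.64.128.0/17 (20.64.128.0 - 20.64.255.255) -> ens11
  20.64.128.0/18 (20.64.128.0 - 20.64.191.255) -> ens5
More-specific entries that do NOT match:
  20.64.174.0/27 (20.64.174.0 - 20.64.174.31) does not contain 20.64.174.78
  20.64.174.128/25 (20.64.174.128 - 20.64.174.255) does not contain 20.64.174.78
  20.64.175.0/24 (20.64.175.0 - 20.64.175.255) does not contain 20.64.174.78
  20.192.174.0/24 (20.192.174.0 - 20.192.174.255) does not contain 20.64.174.78
  20.64.164.0/22 (20.64.164.0 - 20.64.167.255) does not contain 20.64.174.78
  20.64.224.0/20 (20.64.224.0 - 20.64.239.255) does not contain 20.64.174.78
Longest matching prefix is /18 -> interface ens5.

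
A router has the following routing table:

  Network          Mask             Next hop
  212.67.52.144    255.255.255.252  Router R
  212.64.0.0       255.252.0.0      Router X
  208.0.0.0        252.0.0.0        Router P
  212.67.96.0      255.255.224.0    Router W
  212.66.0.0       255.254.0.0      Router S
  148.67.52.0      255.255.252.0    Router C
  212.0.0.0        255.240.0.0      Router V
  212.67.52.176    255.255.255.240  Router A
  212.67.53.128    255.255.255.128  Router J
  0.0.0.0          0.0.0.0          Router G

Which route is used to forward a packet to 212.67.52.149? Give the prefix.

Entries matching 212.67.52.149:
  0.0.0.0/0 (default, matches everything)
  212.64.0.0/14 (212.64.0.0 - 212.67.255.255)
  212.66.0.0/15 (212.66.0.0 - 212.67.255.255)
Most specific is 212.66.0.0/15.

212.66.0.0/15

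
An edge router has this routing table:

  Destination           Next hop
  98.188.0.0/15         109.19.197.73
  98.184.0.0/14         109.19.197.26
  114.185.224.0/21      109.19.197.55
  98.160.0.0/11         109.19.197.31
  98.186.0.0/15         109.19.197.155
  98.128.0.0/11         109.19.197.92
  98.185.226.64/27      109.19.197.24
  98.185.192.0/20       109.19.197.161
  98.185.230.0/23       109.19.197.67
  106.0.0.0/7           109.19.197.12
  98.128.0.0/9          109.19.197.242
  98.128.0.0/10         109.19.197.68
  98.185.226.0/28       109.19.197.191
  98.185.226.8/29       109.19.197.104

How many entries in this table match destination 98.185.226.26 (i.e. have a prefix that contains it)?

Prefixes containing 98.185.226.26:
  98.128.0.0/9 (98.128.0.0 - 98.255.255.255)
  98.128.0.0/10 (98.128.0.0 - 98.191.255.255)
  98.160.0.0/11 (98.160.0.0 - 98.191.255.255)
  98.184.0.0/14 (98.184.0.0 - 98.187.255.255)
Total matching entries: 4.

4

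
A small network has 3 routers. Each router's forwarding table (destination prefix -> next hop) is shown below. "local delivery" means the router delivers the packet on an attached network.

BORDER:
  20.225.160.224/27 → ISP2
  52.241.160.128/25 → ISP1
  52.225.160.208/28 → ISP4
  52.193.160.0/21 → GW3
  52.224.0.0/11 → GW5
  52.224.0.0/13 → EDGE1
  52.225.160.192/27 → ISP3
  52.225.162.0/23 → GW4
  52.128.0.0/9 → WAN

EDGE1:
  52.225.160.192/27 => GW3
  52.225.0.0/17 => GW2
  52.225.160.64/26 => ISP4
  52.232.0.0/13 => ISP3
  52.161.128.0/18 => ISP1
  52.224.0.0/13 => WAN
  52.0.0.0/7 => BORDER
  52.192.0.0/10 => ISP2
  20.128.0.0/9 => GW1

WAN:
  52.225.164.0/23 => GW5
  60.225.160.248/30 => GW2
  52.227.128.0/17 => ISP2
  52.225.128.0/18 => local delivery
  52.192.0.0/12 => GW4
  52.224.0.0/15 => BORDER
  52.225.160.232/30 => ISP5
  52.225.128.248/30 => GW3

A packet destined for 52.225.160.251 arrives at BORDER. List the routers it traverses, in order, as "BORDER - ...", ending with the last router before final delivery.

At BORDER: longest match for 52.225.160.251 is 52.224.0.0/13 -> EDGE1
At EDGE1: longest match for 52.225.160.251 is 52.224.0.0/13 -> WAN
At WAN: longest match for 52.225.160.251 is 52.225.128.0/18 -> local delivery

BORDER - EDGE1 - WAN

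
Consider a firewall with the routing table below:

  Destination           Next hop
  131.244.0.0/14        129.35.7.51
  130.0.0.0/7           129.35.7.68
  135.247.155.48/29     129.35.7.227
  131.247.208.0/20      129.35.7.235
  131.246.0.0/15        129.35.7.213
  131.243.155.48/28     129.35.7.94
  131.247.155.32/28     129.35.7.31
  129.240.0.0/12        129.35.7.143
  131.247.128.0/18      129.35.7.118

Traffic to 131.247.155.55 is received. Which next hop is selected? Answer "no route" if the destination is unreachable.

Routes whose prefix contains 131.247.155.55:
  130.0.0.0/7 (130.0.0.0 - 131.255.255.255) -> 129.35.7.68
  131.244.0.0/14 (131.244.0.0 - 131.247.255.255) -> 129.35.7.51
  131.246.0.0/15 (131.246.0.0 - 131.247.255.255) -> 129.35.7.213
  131.247.128.0/18 (131.247.128.0 - 131.247.191.255) -> 129.35.7.118
More-specific entries that do NOT match:
  135.247.155.48/29 (135.247.155.48 - 135.247.155.55) does not contain 131.247.155.55
  131.243.155.48/28 (131.243.155.48 - 131.243.155.63) does not contain 131.247.155.55
  131.247.155.32/28 (131.247.155.32 - 131.247.155.47) does not contain 131.247.155.55
  131.247.208.0/20 (131.247.208.0 - 131.247.223.255) does not contain 131.247.155.55
Longest matching prefix is /18 -> next hop 129.35.7.118.

129.35.7.118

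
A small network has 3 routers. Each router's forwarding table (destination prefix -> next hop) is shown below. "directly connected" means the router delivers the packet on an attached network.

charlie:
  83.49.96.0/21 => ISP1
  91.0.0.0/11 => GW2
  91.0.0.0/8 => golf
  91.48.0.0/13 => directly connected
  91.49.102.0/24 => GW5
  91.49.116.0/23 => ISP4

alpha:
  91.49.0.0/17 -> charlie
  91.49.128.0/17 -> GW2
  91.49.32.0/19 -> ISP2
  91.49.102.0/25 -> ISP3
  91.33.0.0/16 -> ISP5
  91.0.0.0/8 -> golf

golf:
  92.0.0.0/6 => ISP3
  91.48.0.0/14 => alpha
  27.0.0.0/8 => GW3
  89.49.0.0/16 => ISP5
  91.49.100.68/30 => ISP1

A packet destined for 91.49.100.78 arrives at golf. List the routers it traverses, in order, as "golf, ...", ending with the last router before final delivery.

golf, alpha, charlie

At golf: longest match for 91.49.100.78 is 91.48.0.0/14 -> alpha
At alpha: longest match for 91.49.100.78 is 91.49.0.0/17 -> charlie
At charlie: longest match for 91.49.100.78 is 91.48.0.0/13 -> directly connected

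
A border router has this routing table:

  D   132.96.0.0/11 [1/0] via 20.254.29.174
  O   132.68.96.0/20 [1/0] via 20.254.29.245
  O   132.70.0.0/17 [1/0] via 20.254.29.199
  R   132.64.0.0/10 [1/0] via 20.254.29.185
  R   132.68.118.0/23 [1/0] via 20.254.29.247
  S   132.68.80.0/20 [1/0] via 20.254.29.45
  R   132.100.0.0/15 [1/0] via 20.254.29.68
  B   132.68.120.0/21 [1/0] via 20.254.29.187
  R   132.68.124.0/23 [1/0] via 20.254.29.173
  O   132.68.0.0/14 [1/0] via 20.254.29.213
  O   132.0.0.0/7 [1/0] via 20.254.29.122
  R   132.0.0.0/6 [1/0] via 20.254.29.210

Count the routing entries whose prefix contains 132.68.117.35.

Prefixes containing 132.68.117.35:
  132.0.0.0/6 (132.0.0.0 - 135.255.255.255)
  132.0.0.0/7 (132.0.0.0 - 133.255.255.255)
  132.64.0.0/10 (132.64.0.0 - 132.127.255.255)
  132.68.0.0/14 (132.68.0.0 - 132.71.255.255)
Total matching entries: 4.

4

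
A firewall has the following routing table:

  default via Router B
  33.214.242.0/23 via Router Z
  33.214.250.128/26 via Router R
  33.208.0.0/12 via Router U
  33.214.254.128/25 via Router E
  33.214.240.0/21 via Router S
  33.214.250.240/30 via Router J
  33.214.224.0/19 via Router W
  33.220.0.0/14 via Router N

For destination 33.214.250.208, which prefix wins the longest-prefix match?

Entries matching 33.214.250.208:
  0.0.0.0/0 (default, matches everything)
  33.208.0.0/12 (33.208.0.0 - 33.223.255.255)
  33.214.224.0/19 (33.214.224.0 - 33.214.255.255)
Most specific is 33.214.224.0/19.

33.214.224.0/19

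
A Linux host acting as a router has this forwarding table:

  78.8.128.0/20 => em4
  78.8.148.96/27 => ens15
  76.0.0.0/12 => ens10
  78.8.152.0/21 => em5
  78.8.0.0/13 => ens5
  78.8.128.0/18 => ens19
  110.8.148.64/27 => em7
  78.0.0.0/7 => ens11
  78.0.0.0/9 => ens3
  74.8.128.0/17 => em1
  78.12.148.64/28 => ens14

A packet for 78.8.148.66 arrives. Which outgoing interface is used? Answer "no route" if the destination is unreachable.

Routes whose prefix contains 78.8.148.66:
  78.0.0.0/7 (78.0.0.0 - 79.255.255.255) -> ens11
  78.0.0.0/9 (78.0.0.0 - 78.127.255.255) -> ens3
  78.8.0.0/13 (78.8.0.0 - 78.15.255.255) -> ens5
  78.8.128.0/18 (78.8.128.0 - 78.8.191.255) -> ens19
More-specific entries that do NOT match:
  78.12.148.64/28 (78.12.148.64 - 78.12.148.79) does not contain 78.8.148.66
  78.8.148.96/27 (78.8.148.96 - 78.8.148.127) does not contain 78.8.148.66
  110.8.148.64/27 (110.8.148.64 - 110.8.148.95) does not contain 78.8.148.66
  78.8.152.0/21 (78.8.152.0 - 78.8.159.255) does not contain 78.8.148.66
  78.8.128.0/20 (78.8.128.0 - 78.8.143.255) does not contain 78.8.148.66
Longest matching prefix is /18 -> interface ens19.

ens19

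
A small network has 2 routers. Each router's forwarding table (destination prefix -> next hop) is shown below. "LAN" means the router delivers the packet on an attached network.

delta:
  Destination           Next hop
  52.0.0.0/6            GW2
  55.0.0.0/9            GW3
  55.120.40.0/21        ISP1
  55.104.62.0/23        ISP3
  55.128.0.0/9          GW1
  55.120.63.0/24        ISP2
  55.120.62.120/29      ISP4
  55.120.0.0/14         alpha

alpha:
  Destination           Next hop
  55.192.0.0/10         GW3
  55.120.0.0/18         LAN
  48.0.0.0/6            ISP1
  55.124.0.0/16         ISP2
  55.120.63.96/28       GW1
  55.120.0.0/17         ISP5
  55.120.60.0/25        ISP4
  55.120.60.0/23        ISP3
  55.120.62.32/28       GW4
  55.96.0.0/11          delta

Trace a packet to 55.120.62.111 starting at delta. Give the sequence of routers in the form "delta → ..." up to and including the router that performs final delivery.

delta → alpha

At delta: longest match for 55.120.62.111 is 55.120.0.0/14 -> alpha
At alpha: longest match for 55.120.62.111 is 55.120.0.0/18 -> LAN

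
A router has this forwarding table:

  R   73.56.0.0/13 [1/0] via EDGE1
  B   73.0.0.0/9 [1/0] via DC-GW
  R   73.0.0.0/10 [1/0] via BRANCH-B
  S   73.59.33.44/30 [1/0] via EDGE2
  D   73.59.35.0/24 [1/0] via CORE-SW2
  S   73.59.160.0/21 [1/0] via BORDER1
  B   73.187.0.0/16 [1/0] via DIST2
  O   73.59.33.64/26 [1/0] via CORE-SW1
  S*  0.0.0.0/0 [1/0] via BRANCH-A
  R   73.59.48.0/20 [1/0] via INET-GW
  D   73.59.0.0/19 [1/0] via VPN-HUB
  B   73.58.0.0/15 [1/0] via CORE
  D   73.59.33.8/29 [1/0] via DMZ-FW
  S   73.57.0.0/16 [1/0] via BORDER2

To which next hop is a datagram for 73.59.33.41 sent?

Routes whose prefix contains 73.59.33.41:
  0.0.0.0/0 (default, matches everything) -> BRANCH-A
  73.0.0.0/9 (73.0.0.0 - 73.127.255.255) -> DC-GW
  73.0.0.0/10 (73.0.0.0 - 73.63.255.255) -> BRANCH-B
  73.56.0.0/13 (73.56.0.0 - 73.63.255.255) -> EDGE1
  73.58.0.0/15 (73.58.0.0 - 73.59.255.255) -> CORE
More-specific entries that do NOT match:
  73.59.33.44/30 (73.59.33.44 - 73.59.33.47) does not contain 73.59.33.41
  73.59.33.8/29 (73.59.33.8 - 73.59.33.15) does not contain 73.59.33.41
  73.59.33.64/26 (73.59.33.64 - 73.59.33.127) does not contain 73.59.33.41
  73.59.35.0/24 (73.59.35.0 - 73.59.35.255) does not contain 73.59.33.41
  73.59.160.0/21 (73.59.160.0 - 73.59.167.255) does not contain 73.59.33.41
  73.59.48.0/20 (73.59.48.0 - 73.59.63.255) does not contain 73.59.33.41
  73.59.0.0/19 (73.59.0.0 - 73.59.31.255) does not contain 73.59.33.41
  73.187.0.0/16 (73.187.0.0 - 73.187.255.255) does not contain 73.59.33.41
  73.57.0.0/16 (73.57.0.0 - 73.57.255.255) does not contain 73.59.33.41
Longest matching prefix is /15 -> next hop CORE.

CORE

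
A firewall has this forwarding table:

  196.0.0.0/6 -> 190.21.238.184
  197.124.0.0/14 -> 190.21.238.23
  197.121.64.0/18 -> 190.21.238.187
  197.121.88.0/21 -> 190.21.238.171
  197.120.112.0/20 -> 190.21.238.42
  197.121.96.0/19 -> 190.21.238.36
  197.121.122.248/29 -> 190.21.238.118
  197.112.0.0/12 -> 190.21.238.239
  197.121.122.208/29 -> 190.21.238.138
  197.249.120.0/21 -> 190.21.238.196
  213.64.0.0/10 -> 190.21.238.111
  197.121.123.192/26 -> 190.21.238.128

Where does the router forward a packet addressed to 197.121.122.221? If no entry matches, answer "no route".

190.21.238.36

Routes whose prefix contains 197.121.122.221:
  196.0.0.0/6 (196.0.0.0 - 199.255.255.255) -> 190.21.238.184
  197.112.0.0/12 (197.112.0.0 - 197.127.255.255) -> 190.21.238.239
  197.121.64.0/18 (197.121.64.0 - 197.121.127.255) -> 190.21.238.187
  197.121.96.0/19 (197.121.96.0 - 197.121.127.255) -> 190.21.238.36
More-specific entries that do NOT match:
  197.121.122.248/29 (197.121.122.248 - 197.121.122.255) does not contain 197.121.122.221
  197.121.122.208/29 (197.121.122.208 - 197.121.122.215) does not contain 197.121.122.221
  197.121.123.192/26 (197.121.123.192 - 197.121.123.255) does not contain 197.121.122.221
  197.121.88.0/21 (197.121.88.0 - 197.121.95.255) does not contain 197.121.122.221
  197.249.120.0/21 (197.249.120.0 - 197.249.127.255) does not contain 197.121.122.221
  197.120.112.0/20 (197.120.112.0 - 197.120.127.255) does not contain 197.121.122.221
Longest matching prefix is /19 -> next hop 190.21.238.36.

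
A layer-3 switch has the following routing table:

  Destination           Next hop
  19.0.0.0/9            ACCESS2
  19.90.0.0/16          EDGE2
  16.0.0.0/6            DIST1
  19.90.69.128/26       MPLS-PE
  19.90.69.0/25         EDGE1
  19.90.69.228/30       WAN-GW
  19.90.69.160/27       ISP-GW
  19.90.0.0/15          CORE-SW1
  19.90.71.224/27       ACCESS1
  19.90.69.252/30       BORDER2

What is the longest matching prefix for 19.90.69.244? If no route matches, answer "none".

19.90.0.0/16

Entries matching 19.90.69.244:
  16.0.0.0/6 (16.0.0.0 - 19.255.255.255)
  19.0.0.0/9 (19.0.0.0 - 19.127.255.255)
  19.90.0.0/15 (19.90.0.0 - 19.91.255.255)
  19.90.0.0/16 (19.90.0.0 - 19.90.255.255)
Most specific is 19.90.0.0/16.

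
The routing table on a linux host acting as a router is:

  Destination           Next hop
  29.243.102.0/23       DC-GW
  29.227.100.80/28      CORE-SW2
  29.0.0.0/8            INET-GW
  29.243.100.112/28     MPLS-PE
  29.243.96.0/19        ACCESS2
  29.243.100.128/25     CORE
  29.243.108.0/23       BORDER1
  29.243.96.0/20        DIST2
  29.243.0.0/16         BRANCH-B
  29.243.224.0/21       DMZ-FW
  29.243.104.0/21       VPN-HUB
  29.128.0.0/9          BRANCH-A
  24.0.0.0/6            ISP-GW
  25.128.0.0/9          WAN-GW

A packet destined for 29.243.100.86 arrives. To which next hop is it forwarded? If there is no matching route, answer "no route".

DIST2

Routes whose prefix contains 29.243.100.86:
  29.0.0.0/8 (29.0.0.0 - 29.255.255.255) -> INET-GW
  29.128.0.0/9 (29.128.0.0 - 29.255.255.255) -> BRANCH-A
  29.243.0.0/16 (29.243.0.0 - 29.243.255.255) -> BRANCH-B
  29.243.96.0/19 (29.243.96.0 - 29.243.127.255) -> ACCESS2
  29.243.96.0/20 (29.243.96.0 - 29.243.111.255) -> DIST2
More-specific entries that do NOT match:
  29.227.100.80/28 (29.227.100.80 - 29.227.100.95) does not contain 29.243.100.86
  29.243.100.112/28 (29.243.100.112 - 29.243.100.127) does not contain 29.243.100.86
  29.243.100.128/25 (29.243.100.128 - 29.243.100.255) does not contain 29.243.100.86
  29.243.102.0/23 (29.243.102.0 - 29.243.103.255) does not contain 29.243.100.86
  29.243.108.0/23 (29.243.108.0 - 29.243.109.255) does not contain 29.243.100.86
  29.243.224.0/21 (29.243.224.0 - 29.243.231.255) does not contain 29.243.100.86
  29.243.104.0/21 (29.243.104.0 - 29.243.111.255) does not contain 29.243.100.86
Longest matching prefix is /20 -> next hop DIST2.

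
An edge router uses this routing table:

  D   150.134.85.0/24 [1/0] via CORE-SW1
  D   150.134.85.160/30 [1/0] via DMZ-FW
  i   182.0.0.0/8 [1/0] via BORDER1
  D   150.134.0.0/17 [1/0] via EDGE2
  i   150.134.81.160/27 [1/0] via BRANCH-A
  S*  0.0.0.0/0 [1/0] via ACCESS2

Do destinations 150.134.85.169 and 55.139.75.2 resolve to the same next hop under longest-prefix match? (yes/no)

no

150.134.85.169: longest match 150.134.85.0/24 -> CORE-SW1
55.139.75.2: longest match 0.0.0.0/0 -> ACCESS2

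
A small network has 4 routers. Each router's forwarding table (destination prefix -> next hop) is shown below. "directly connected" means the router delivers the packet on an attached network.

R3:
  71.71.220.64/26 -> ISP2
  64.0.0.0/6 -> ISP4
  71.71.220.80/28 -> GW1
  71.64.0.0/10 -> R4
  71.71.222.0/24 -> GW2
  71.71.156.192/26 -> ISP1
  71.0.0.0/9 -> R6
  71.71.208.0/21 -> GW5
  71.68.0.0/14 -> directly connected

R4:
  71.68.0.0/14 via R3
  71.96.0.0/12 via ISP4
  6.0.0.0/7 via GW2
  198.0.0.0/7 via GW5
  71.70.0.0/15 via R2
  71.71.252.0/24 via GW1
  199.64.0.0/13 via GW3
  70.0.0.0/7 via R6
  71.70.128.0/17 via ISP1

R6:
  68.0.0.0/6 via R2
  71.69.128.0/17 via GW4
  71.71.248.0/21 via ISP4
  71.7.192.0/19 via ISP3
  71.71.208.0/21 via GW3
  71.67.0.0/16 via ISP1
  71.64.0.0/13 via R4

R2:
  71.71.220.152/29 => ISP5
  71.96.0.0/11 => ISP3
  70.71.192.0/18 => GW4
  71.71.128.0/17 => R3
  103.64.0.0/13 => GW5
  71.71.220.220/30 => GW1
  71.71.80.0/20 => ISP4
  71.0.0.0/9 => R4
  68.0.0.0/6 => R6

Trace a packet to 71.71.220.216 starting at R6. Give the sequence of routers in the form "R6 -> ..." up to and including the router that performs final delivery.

At R6: longest match for 71.71.220.216 is 71.64.0.0/13 -> R4
At R4: longest match for 71.71.220.216 is 71.70.0.0/15 -> R2
At R2: longest match for 71.71.220.216 is 71.71.128.0/17 -> R3
At R3: longest match for 71.71.220.216 is 71.68.0.0/14 -> directly connected

R6 -> R4 -> R2 -> R3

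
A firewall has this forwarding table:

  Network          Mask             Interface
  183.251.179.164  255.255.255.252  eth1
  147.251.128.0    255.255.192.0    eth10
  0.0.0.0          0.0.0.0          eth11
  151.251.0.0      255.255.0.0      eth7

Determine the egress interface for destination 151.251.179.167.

eth7

Routes whose prefix contains 151.251.179.167:
  0.0.0.0/0 (default, matches everything) -> eth11
  151.251.0.0/16 (151.251.0.0 - 151.251.255.255) -> eth7
More-specific entries that do NOT match:
  183.251.179.164/30 (183.251.179.164 - 183.251.179.167) does not contain 151.251.179.167
  147.251.128.0/18 (147.251.128.0 - 147.251.191.255) does not contain 151.251.179.167
Longest matching prefix is /16 -> interface eth7.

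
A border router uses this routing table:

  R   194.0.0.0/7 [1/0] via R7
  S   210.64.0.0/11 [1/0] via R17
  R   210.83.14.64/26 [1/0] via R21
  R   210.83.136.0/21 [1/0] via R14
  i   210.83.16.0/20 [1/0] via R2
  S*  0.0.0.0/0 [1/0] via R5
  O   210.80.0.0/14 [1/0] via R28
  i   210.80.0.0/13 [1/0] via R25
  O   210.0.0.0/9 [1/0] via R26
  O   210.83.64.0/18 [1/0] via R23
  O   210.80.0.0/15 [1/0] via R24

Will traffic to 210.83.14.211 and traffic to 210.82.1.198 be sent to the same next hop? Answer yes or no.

210.83.14.211: longest match 210.80.0.0/14 -> R28
210.82.1.198: longest match 210.80.0.0/14 -> R28

yes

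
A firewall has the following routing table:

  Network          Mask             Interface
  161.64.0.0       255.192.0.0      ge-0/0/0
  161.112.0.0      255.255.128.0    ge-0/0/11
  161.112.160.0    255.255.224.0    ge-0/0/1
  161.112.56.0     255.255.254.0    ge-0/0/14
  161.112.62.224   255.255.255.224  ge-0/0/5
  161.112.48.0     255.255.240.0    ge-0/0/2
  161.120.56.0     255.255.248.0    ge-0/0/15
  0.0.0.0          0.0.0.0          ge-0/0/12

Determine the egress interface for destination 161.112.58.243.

ge-0/0/2

Routes whose prefix contains 161.112.58.243:
  0.0.0.0/0 (default, matches everything) -> ge-0/0/12
  161.64.0.0/10 (161.64.0.0 - 161.127.255.255) -> ge-0/0/0
  161.112.0.0/17 (161.112.0.0 - 161.112.127.255) -> ge-0/0/11
  161.112.48.0/20 (161.112.48.0 - 161.112.63.255) -> ge-0/0/2
More-specific entries that do NOT match:
  161.112.62.224/27 (161.112.62.224 - 161.112.62.255) does not contain 161.112.58.243
  161.112.56.0/23 (161.112.56.0 - 161.112.57.255) does not contain 161.112.58.243
  161.120.56.0/21 (161.120.56.0 - 161.120.63.255) does not contain 161.112.58.243
Longest matching prefix is /20 -> interface ge-0/0/2.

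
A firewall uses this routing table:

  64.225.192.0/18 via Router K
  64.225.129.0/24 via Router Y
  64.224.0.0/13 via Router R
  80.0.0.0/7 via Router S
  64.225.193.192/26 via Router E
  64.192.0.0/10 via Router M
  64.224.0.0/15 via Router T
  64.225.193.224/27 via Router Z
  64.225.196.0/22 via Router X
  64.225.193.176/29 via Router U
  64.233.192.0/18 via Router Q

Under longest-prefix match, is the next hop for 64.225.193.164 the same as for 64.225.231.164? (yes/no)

64.225.193.164: longest match 64.225.192.0/18 -> Router K
64.225.231.164: longest match 64.225.192.0/18 -> Router K

yes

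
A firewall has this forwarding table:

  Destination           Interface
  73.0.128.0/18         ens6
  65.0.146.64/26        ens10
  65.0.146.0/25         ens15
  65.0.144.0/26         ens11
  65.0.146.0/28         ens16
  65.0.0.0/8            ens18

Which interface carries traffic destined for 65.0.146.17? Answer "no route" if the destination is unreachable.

Routes whose prefix contains 65.0.146.17:
  65.0.0.0/8 (65.0.0.0 - 65.255.255.255) -> ens18
  65.0.146.0/25 (65.0.146.0 - 65.0.146.127) -> ens15
More-specific entries that do NOT match:
  65.0.146.0/28 (65.0.146.0 - 65.0.146.15) does not contain 65.0.146.17
  65.0.146.64/26 (65.0.146.64 - 65.0.146.127) does not contain 65.0.146.17
  65.0.144.0/26 (65.0.144.0 - 65.0.144.63) does not contain 65.0.146.17
Longest matching prefix is /25 -> interface ens15.

ens15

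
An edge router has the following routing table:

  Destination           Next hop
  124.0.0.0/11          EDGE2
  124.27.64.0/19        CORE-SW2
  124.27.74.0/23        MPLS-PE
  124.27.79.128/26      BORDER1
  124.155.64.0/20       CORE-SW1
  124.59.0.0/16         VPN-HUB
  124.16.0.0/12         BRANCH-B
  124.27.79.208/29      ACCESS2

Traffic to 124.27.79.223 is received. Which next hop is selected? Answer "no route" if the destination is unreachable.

CORE-SW2

Routes whose prefix contains 124.27.79.223:
  124.0.0.0/11 (124.0.0.0 - 124.31.255.255) -> EDGE2
  124.16.0.0/12 (124.16.0.0 - 124.31.255.255) -> BRANCH-B
  124.27.64.0/19 (124.27.64.0 - 124.27.95.255) -> CORE-SW2
More-specific entries that do NOT match:
  124.27.79.208/29 (124.27.79.208 - 124.27.79.215) does not contain 124.27.79.223
  124.27.79.128/26 (124.27.79.128 - 124.27.79.191) does not contain 124.27.79.223
  124.27.74.0/23 (124.27.74.0 - 124.27.75.255) does not contain 124.27.79.223
  124.155.64.0/20 (124.155.64.0 - 124.155.79.255) does not contain 124.27.79.223
Longest matching prefix is /19 -> next hop CORE-SW2.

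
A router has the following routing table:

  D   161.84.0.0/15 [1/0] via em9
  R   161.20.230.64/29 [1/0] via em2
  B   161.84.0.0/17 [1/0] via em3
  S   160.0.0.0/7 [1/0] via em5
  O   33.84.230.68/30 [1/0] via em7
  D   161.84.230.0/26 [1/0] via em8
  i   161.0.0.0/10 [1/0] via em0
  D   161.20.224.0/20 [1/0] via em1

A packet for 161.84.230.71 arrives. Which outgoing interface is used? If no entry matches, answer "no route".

Routes whose prefix contains 161.84.230.71:
  160.0.0.0/7 (160.0.0.0 - 161.255.255.255) -> em5
  161.84.0.0/15 (161.84.0.0 - 161.85.255.255) -> em9
More-specific entries that do NOT match:
  33.84.230.68/30 (33.84.230.68 - 33.84.230.71) does not contain 161.84.230.71
  161.20.230.64/29 (161.20.230.64 - 161.20.230.71) does not contain 161.84.230.71
  161.84.230.0/26 (161.84.230.0 - 161.84.230.63) does not contain 161.84.230.71
  161.20.224.0/20 (161.20.224.0 - 161.20.239.255) does not contain 161.84.230.71
  161.84.0.0/17 (161.84.0.0 - 161.84.127.255) does not contain 161.84.230.71
Longest matching prefix is /15 -> interface em9.

em9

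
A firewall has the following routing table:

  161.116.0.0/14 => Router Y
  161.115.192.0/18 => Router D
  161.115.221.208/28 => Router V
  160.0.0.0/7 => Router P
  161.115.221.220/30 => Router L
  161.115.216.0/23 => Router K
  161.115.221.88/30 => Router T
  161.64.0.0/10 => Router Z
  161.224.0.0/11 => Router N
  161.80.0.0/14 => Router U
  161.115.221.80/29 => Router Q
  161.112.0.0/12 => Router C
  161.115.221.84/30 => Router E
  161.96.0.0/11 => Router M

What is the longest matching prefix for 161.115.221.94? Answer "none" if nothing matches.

161.115.192.0/18

Entries matching 161.115.221.94:
  160.0.0.0/7 (160.0.0.0 - 161.255.255.255)
  161.64.0.0/10 (161.64.0.0 - 161.127.255.255)
  161.96.0.0/11 (161.96.0.0 - 161.127.255.255)
  161.112.0.0/12 (161.112.0.0 - 161.127.255.255)
  161.115.192.0/18 (161.115.192.0 - 161.115.255.255)
Most specific is 161.115.192.0/18.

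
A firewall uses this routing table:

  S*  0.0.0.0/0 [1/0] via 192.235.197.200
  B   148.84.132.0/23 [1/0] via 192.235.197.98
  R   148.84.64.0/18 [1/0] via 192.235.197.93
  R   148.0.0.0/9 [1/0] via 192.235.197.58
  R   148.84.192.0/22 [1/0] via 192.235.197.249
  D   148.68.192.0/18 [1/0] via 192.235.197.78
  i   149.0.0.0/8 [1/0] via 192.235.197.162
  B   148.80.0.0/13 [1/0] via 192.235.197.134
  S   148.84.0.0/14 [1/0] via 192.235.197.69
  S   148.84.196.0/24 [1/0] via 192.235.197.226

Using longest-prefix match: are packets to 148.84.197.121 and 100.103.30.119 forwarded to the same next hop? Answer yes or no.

148.84.197.121: longest match 148.84.0.0/14 -> 192.235.197.69
100.103.30.119: longest match 0.0.0.0/0 -> 192.235.197.200

no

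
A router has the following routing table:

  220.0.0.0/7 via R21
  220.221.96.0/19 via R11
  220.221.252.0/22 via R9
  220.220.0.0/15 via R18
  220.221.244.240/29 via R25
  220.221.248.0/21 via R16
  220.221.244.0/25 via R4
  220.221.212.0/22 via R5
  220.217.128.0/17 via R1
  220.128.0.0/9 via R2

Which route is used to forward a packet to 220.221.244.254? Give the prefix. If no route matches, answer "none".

Entries matching 220.221.244.254:
  220.0.0.0/7 (220.0.0.0 - 221.255.255.255)
  220.128.0.0/9 (220.128.0.0 - 220.255.255.255)
  220.220.0.0/15 (220.220.0.0 - 220.221.255.255)
Most specific is 220.220.0.0/15.

220.220.0.0/15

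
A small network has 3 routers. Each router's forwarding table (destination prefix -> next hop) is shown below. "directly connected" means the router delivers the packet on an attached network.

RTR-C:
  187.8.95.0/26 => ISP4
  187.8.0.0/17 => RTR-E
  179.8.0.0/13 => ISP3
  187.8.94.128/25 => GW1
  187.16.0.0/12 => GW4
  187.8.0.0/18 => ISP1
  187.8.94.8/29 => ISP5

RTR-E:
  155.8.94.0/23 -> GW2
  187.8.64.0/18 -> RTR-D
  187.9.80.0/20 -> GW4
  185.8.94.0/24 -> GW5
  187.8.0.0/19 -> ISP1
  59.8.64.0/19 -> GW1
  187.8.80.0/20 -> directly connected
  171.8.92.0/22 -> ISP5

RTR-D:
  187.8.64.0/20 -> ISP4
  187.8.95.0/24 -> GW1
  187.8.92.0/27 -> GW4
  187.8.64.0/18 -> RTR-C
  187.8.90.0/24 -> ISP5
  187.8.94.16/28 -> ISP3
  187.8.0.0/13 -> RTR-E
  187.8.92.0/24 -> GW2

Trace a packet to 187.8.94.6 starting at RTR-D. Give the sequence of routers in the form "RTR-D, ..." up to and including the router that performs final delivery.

RTR-D, RTR-C, RTR-E

At RTR-D: longest match for 187.8.94.6 is 187.8.64.0/18 -> RTR-C
At RTR-C: longest match for 187.8.94.6 is 187.8.0.0/17 -> RTR-E
At RTR-E: longest match for 187.8.94.6 is 187.8.80.0/20 -> directly connected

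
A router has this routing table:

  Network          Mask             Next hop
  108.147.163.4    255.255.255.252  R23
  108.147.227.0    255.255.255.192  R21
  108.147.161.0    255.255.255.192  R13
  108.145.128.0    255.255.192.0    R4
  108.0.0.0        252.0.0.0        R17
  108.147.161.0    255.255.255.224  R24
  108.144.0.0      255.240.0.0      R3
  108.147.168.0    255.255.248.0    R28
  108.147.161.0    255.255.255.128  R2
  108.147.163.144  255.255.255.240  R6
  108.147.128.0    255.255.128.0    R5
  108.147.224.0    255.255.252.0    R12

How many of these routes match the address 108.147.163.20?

Prefixes containing 108.147.163.20:
  108.0.0.0/6 (108.0.0.0 - 111.255.255.255)
  108.144.0.0/12 (108.144.0.0 - 108.159.255.255)
  108.147.128.0/17 (108.147.128.0 - 108.147.255.255)
Total matching entries: 3.

3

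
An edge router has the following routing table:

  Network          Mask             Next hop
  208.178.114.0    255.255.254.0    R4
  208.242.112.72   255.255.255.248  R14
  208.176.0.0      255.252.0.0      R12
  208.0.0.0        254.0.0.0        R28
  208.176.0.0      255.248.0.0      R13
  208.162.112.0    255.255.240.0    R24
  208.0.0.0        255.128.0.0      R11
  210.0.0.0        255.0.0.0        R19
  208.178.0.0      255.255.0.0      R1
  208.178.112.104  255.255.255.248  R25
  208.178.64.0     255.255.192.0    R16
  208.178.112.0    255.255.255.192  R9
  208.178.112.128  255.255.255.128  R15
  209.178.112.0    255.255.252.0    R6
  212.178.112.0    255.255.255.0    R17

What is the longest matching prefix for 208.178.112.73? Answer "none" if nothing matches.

Entries matching 208.178.112.73:
  208.0.0.0/7 (208.0.0.0 - 209.255.255.255)
  208.176.0.0/13 (208.176.0.0 - 208.183.255.255)
  208.176.0.0/14 (208.176.0.0 - 208.179.255.255)
  208.178.0.0/16 (208.178.0.0 - 208.178.255.255)
  208.178.64.0/18 (208.178.64.0 - 208.178.127.255)
Most specific is 208.178.64.0/18.

208.178.64.0/18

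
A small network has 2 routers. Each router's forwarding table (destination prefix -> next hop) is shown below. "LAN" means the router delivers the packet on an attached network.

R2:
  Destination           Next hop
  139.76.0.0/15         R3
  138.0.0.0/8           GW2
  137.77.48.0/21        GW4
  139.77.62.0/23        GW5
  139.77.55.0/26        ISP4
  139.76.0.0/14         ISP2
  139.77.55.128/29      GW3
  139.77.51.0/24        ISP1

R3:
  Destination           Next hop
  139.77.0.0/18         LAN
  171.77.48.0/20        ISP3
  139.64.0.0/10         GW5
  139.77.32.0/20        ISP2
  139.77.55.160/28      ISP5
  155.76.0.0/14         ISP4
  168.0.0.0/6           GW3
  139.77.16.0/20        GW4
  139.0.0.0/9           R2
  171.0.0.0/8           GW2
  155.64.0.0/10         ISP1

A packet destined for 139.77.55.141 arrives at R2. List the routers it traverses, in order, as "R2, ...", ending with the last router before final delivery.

R2, R3

At R2: longest match for 139.77.55.141 is 139.76.0.0/15 -> R3
At R3: longest match for 139.77.55.141 is 139.77.0.0/18 -> LAN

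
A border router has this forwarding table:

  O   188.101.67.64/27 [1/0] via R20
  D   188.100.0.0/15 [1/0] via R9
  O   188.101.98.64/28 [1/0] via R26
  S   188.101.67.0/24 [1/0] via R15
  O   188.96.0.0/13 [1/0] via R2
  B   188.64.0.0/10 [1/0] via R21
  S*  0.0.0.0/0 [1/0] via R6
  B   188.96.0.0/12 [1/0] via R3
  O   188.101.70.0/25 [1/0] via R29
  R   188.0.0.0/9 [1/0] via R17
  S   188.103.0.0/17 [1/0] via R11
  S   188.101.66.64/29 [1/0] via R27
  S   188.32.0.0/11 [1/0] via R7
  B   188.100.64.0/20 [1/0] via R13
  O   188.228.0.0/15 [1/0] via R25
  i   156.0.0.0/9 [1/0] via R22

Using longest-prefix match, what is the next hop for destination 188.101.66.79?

Routes whose prefix contains 188.101.66.79:
  0.0.0.0/0 (default, matches everything) -> R6
  188.0.0.0/9 (188.0.0.0 - 188.127.255.255) -> R17
  188.64.0.0/10 (188.64.0.0 - 188.127.255.255) -> R21
  188.96.0.0/12 (188.96.0.0 - 188.111.255.255) -> R3
  188.96.0.0/13 (188.96.0.0 - 188.103.255.255) -> R2
  188.100.0.0/15 (188.100.0.0 - 188.101.255.255) -> R9
More-specific entries that do NOT match:
  188.101.66.64/29 (188.101.66.64 - 188.101.66.71) does not contain 188.101.66.79
  188.101.98.64/28 (188.101.98.64 - 188.101.98.79) does not contain 188.101.66.79
  188.101.67.64/27 (188.101.67.64 - 188.101.67.95) does not contain 188.101.66.79
  188.101.70.0/25 (188.101.70.0 - 188.101.70.127) does not contain 188.101.66.79
  188.101.67.0/24 (188.101.67.0 - 188.101.67.255) does not contain 188.101.66.79
  188.100.64.0/20 (188.100.64.0 - 188.100.79.255) does not contain 188.101.66.79
  188.103.0.0/17 (188.103.0.0 - 188.103.127.255) does not contain 188.101.66.79
Longest matching prefix is /15 -> next hop R9.

R9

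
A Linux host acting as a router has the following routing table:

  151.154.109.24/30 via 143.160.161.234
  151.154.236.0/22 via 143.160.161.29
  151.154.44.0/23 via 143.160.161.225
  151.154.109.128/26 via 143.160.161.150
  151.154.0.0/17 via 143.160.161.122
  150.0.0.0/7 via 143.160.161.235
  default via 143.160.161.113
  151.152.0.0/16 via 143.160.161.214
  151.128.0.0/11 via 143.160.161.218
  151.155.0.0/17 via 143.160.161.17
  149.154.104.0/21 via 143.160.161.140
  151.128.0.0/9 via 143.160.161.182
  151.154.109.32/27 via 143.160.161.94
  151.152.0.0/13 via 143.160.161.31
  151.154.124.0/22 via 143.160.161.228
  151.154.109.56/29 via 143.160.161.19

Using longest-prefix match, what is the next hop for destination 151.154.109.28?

143.160.161.122

Routes whose prefix contains 151.154.109.28:
  0.0.0.0/0 (default, matches everything) -> 143.160.161.113
  150.0.0.0/7 (150.0.0.0 - 151.255.255.255) -> 143.160.161.235
  151.128.0.0/9 (151.128.0.0 - 151.255.255.255) -> 143.160.161.182
  151.128.0.0/11 (151.128.0.0 - 151.159.255.255) -> 143.160.161.218
  151.152.0.0/13 (151.152.0.0 - 151.159.255.255) -> 143.160.161.31
  151.154.0.0/17 (151.154.0.0 - 151.154.127.255) -> 143.160.161.122
More-specific entries that do NOT match:
  151.154.109.24/30 (151.154.109.24 - 151.154.109.27) does not contain 151.154.109.28
  151.154.109.56/29 (151.154.109.56 - 151.154.109.63) does not contain 151.154.109.28
  151.154.109.32/27 (151.154.109.32 - 151.154.109.63) does not contain 151.154.109.28
  151.154.109.128/26 (151.154.109.128 - 151.154.109.191) does not contain 151.154.109.28
  151.154.44.0/23 (151.154.44.0 - 151.154.45.255) does not contain 151.154.109.28
  151.154.236.0/22 (151.154.236.0 - 151.154.239.255) does not contain 151.154.109.28
  151.154.124.0/22 (151.154.124.0 - 151.154.127.255) does not contain 151.154.109.28
  149.154.104.0/21 (149.154.104.0 - 149.154.111.255) does not contain 151.154.109.28
Longest matching prefix is /17 -> next hop 143.160.161.122.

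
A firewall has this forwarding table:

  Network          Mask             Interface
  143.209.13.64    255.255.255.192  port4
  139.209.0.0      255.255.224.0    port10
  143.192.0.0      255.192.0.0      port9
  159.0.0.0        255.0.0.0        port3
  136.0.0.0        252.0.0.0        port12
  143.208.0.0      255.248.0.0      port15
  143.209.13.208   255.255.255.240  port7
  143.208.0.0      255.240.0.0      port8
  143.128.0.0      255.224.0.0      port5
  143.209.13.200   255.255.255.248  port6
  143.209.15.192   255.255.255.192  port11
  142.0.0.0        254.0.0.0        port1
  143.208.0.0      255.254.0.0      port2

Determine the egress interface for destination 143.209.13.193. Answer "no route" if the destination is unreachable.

Routes whose prefix contains 143.209.13.193:
  142.0.0.0/7 (142.0.0.0 - 143.255.255.255) -> port1
  143.192.0.0/10 (143.192.0.0 - 143.255.255.255) -> port9
  143.208.0.0/12 (143.208.0.0 - 143.223.255.255) -> port8
  143.208.0.0/13 (143.208.0.0 - 143.215.255.255) -> port15
  143.208.0.0/15 (143.208.0.0 - 143.209.255.255) -> port2
More-specific entries that do NOT match:
  143.209.13.200/29 (143.209.13.200 - 143.209.13.207) does not contain 143.209.13.193
  143.209.13.208/28 (143.209.13.208 - 143.209.13.223) does not contain 143.209.13.193
  143.209.13.64/26 (143.209.13.64 - 143.209.13.127) does not contain 143.209.13.193
  143.209.15.192/26 (143.209.15.192 - 143.209.15.255) does not contain 143.209.13.193
  139.209.0.0/19 (139.209.0.0 - 139.209.31.255) does not contain 143.209.13.193
Longest matching prefix is /15 -> interface port2.

port2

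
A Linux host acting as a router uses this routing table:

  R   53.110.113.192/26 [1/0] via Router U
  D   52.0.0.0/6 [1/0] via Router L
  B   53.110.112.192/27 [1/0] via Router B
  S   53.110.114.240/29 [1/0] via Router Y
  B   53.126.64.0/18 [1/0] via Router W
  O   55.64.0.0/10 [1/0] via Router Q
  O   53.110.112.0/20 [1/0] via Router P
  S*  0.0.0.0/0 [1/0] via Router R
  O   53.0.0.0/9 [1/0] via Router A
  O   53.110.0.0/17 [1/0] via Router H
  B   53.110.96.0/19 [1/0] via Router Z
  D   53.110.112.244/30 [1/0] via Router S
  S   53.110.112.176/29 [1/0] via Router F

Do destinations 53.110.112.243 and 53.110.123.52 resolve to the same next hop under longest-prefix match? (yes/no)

yes

53.110.112.243: longest match 53.110.112.0/20 -> Router P
53.110.123.52: longest match 53.110.112.0/20 -> Router P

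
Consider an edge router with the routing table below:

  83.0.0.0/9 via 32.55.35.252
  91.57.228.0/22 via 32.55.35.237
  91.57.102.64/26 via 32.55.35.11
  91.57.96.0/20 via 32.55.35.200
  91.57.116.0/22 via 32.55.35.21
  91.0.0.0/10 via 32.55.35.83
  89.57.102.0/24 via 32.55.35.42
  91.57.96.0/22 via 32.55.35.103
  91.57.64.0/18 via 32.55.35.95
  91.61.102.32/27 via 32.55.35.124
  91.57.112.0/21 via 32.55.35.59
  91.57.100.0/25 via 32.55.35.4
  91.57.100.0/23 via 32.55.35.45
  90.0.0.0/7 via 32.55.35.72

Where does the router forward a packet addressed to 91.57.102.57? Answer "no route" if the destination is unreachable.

32.55.35.200

Routes whose prefix contains 91.57.102.57:
  90.0.0.0/7 (90.0.0.0 - 91.255.255.255) -> 32.55.35.72
  91.0.0.0/10 (91.0.0.0 - 91.63.255.255) -> 32.55.35.83
  91.57.64.0/18 (91.57.64.0 - 91.57.127.255) -> 32.55.35.95
  91.57.96.0/20 (91.57.96.0 - 91.57.111.255) -> 32.55.35.200
More-specific entries that do NOT match:
  91.61.102.32/27 (91.61.102.32 - 91.61.102.63) does not contain 91.57.102.57
  91.57.102.64/26 (91.57.102.64 - 91.57.102.127) does not contain 91.57.102.57
  91.57.100.0/25 (91.57.100.0 - 91.57.100.127) does not contain 91.57.102.57
  89.57.102.0/24 (89.57.102.0 - 89.57.102.255) does not contain 91.57.102.57
  91.57.100.0/23 (91.57.100.0 - 91.57.101.255) does not contain 91.57.102.57
  91.57.228.0/22 (91.57.228.0 - 91.57.231.255) does not contain 91.57.102.57
  91.57.116.0/22 (91.57.116.0 - 91.57.119.255) does not contain 91.57.102.57
  91.57.96.0/22 (91.57.96.0 - 91.57.99.255) does not contain 91.57.102.57
  91.57.112.0/21 (91.57.112.0 - 91.57.119.255) does not contain 91.57.102.57
Longest matching prefix is /20 -> next hop 32.55.35.200.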